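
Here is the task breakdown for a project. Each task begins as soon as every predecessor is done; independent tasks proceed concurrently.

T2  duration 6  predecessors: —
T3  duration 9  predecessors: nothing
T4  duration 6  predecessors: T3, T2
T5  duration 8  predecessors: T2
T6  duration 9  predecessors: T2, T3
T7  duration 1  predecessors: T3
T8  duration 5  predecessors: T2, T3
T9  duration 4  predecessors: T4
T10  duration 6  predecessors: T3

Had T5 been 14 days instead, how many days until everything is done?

Critical path before the change: T3→T4→T9 = 9+6+4 = 19 giving 19 days.
T5 is off the critical path — its longest chain is 14 days, giving 5 of slack.
Now T2→T5 = 6+14 = 20 is longest, so the finish becomes 20 days.

20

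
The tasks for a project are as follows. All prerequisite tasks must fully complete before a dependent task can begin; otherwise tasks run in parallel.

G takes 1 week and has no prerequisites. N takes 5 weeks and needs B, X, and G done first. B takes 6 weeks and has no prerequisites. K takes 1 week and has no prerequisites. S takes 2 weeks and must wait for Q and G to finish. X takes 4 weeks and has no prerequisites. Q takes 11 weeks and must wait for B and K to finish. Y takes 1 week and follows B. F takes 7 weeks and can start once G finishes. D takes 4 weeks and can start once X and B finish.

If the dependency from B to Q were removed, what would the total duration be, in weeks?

14

With the dependency in place, B→Q→S = 6+11+2 = 19 sets the finish at 19 weeks.
Without B→Q, Q's earliest start moves from 6 to 1.
After: K→Q→S = 1+11+2 = 14 → 14 weeks.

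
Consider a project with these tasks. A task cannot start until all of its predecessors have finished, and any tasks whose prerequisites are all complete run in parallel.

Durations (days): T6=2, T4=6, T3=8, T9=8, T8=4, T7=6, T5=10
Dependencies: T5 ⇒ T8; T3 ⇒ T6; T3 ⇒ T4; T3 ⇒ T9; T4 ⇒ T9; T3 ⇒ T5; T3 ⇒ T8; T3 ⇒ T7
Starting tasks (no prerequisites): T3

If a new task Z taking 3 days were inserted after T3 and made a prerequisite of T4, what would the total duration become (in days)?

25

Originally the schedule takes 22 days.
With Z inserted, T4 now waits for max(T3, Z).
New critical path: T3→Z→T4→T9 = 8+3+6+8 = 25 ⇒ 25 days.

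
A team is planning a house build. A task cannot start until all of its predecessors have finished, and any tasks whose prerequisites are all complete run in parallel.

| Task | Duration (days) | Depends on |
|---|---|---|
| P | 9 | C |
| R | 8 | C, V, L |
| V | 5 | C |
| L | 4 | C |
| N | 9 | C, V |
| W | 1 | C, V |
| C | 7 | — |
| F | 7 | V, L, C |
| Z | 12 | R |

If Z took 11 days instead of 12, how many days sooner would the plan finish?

Critical path before the change: C→V→R→Z = 7+5+8+12 = 32 giving 32 days.
Z lies on that path, so at 11 days the path becomes 31 days.
No other chain overtakes it, so the finish is 31 days.
Change in finish: 31 − 32 = -1 days.

1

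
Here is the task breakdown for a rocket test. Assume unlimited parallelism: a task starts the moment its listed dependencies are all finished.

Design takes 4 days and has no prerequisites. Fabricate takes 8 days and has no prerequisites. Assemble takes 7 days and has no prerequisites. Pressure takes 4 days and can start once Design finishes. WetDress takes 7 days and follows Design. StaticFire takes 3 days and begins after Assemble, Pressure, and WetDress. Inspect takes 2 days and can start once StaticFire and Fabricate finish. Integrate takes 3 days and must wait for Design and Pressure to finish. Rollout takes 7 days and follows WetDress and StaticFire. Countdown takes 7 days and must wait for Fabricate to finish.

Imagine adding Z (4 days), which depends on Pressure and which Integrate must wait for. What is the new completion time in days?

21

Originally the job takes 21 days.
With Z inserted, Integrate now waits for max(Design, Pressure, Z).
New critical path: Design→WetDress→StaticFire→Rollout = 4+7+3+7 = 21 ⇒ 21 days.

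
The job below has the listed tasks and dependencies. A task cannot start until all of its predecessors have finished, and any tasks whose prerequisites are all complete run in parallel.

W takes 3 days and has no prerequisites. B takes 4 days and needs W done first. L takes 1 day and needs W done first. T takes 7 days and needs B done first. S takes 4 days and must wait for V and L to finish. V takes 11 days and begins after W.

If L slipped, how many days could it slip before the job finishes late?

Critical path: W→V→S = 3+11+4 = 18, so the finish is 18 days.
The longest chain containing L totals 8 days.
Slack of L = 13 − 3 = 10 days.

10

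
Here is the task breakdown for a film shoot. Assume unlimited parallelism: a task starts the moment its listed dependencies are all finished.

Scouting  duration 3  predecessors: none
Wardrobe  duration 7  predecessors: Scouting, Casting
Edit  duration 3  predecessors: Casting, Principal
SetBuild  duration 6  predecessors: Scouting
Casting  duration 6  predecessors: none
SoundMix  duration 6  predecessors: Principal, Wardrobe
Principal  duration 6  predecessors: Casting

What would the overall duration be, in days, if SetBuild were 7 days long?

Critical path before the change: Casting→Wardrobe→SoundMix = 6+7+6 = 19 giving 19 days.
The longest path through SetBuild is only 9 days, so SetBuild has float 10.
No other chain overtakes it, so the finish is 19 days.

19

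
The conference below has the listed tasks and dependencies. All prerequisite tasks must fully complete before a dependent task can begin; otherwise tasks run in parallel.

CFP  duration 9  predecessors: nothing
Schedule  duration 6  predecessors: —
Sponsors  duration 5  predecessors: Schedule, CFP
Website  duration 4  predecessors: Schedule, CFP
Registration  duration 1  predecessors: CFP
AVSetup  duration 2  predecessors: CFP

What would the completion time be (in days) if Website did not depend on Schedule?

14

With the dependency in place, CFP→Sponsors = 9+5 = 14 sets the finish at 14 days.
Dropping Schedule→Website doesn't change Website's earliest start (9); another predecessor still binds.
The longest chain is now CFP→Sponsors = 9+5 = 14, so the job takes 14 days.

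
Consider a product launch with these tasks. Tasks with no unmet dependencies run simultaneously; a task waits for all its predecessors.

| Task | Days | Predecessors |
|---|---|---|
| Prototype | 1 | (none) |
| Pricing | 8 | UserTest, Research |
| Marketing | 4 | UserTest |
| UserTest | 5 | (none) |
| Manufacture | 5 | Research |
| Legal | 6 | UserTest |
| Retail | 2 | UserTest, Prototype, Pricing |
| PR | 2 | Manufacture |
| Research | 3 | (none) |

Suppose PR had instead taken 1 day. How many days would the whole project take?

15

The binding path is UserTest→Pricing→Retail = 5+8+2 = 15; finish at 15 days.
PR is off the critical path — its longest chain is 10 days, giving 5 of slack.
No other chain overtakes it, so the finish is 15 days.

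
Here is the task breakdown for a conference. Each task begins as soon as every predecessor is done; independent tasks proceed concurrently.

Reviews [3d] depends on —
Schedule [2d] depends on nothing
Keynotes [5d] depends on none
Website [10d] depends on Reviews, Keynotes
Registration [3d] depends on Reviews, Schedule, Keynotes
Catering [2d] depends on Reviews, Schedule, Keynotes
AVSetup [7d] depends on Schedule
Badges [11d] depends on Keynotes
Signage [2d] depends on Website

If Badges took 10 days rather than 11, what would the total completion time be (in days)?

Baseline: Keynotes→Website→Signage = 5+10+2 = 17 → 17 days.
Badges is off the critical path — its longest chain is 16 days, giving 1 of slack.
No other chain overtakes it, so the finish is 17 days.

17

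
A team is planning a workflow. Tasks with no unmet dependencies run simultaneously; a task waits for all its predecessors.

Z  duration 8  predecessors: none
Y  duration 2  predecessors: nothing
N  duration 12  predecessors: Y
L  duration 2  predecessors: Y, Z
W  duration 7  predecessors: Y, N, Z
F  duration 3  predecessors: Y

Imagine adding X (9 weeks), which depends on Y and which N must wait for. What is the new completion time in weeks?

Originally the plan takes 21 weeks.
With X inserted, N now waits for max(Y, X).
New critical path: Y→X→N→W = 2+9+12+7 = 30 ⇒ 30 weeks.

30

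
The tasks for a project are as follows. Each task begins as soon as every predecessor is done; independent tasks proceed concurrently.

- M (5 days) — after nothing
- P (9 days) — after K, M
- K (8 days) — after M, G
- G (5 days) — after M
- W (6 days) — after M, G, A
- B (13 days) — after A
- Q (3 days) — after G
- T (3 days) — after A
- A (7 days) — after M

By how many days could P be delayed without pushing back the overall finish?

Critical path: M→G→K→P = 5+5+8+9 = 27, so the finish is 27 days.
Longest path through P: 27 days (earliest finish 27, latest finish 27).
Slack of P = 18 − 18 = 0 days.

0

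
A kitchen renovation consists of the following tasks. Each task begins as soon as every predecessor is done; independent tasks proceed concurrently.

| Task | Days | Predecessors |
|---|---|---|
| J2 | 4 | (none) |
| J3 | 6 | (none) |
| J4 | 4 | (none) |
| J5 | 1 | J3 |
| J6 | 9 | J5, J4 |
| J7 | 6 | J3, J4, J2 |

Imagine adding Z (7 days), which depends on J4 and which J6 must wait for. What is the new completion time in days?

Originally the schedule takes 16 days.
With Z inserted, J6 now waits for max(J5, J4, Z).
New critical path: J4→Z→J6 = 4+7+9 = 20 ⇒ 20 days.

20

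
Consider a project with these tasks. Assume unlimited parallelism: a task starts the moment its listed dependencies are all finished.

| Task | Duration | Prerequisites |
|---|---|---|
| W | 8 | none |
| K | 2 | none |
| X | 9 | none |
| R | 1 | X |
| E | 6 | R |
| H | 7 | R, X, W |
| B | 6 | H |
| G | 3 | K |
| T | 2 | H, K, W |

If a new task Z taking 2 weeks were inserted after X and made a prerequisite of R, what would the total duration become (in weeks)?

Originally the job takes 23 weeks.
With Z inserted, R now waits for max(X, Z).
New critical path: X→Z→R→H→B = 9+2+1+7+6 = 25 ⇒ 25 weeks.

25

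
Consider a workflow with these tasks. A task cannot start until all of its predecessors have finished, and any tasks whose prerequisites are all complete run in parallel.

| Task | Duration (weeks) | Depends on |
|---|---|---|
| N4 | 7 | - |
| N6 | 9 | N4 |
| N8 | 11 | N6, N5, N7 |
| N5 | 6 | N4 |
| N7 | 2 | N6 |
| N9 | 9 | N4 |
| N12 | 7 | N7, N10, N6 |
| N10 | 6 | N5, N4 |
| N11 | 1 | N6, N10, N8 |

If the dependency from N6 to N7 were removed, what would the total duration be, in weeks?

With the dependency in place, N4→N6→N7→N8→N11 = 7+9+2+11+1 = 30 sets the finish at 30 weeks.
Without N6→N7, N7's earliest start moves from 16 to 0.
The longest chain is now N4→N6→N8→N11 = 7+9+11+1 = 28, so the job takes 28 weeks.

28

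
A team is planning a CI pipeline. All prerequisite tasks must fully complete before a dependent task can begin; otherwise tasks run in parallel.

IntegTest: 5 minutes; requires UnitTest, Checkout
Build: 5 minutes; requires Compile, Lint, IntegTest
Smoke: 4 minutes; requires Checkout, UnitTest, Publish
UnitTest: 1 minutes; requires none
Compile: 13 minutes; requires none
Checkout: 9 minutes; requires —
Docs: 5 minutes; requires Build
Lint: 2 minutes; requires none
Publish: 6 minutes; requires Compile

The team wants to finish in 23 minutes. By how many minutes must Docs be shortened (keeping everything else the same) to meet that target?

1

Current finish: 24 minutes; target: 23.
Docs is on every critical path, so each minute cut from Docs cuts the finish by one (this holds down to a finish of 23).
Need 24 − 23 = 1 minute off Docs → Docs becomes 4 minutes, finish becomes 23.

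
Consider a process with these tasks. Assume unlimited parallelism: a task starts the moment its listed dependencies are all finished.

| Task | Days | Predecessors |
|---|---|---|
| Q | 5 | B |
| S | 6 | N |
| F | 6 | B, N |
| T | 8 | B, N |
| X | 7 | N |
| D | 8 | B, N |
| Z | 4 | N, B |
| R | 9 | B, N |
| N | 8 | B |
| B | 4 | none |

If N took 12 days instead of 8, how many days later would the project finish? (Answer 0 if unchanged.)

Baseline: B→N→R = 4+8+9 = 21 → 21 days.
N lies on that path, so at 12 days the path becomes 25 days.
No other chain overtakes it, so the finish is 25 days.
Change in finish: 25 − 21 = +4 days.

4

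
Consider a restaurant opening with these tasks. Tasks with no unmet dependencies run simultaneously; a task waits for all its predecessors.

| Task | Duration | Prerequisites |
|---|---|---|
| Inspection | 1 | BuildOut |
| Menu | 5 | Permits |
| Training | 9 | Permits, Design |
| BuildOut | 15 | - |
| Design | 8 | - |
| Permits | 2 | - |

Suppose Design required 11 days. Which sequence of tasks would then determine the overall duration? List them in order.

Actual critical path: Design→Training = 8+9 = 17 ⇒ 17 days.
Since Design is critical, the +3 change carries straight to that chain (now 20 days).
The critical path is still Design→Training; finish is now 20 days.

Design, Training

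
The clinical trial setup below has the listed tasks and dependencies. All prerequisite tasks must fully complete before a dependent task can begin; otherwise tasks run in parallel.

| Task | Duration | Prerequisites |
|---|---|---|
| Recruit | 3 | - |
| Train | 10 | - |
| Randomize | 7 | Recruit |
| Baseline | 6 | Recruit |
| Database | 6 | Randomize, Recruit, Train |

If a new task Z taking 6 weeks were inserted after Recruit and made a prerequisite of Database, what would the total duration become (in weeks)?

Originally the job takes 16 weeks.
With Z inserted, Database now waits for max(Randomize, Recruit, Train, Z).
New critical path: Recruit→Randomize→Database = 3+7+6 = 16 ⇒ 16 weeks.

16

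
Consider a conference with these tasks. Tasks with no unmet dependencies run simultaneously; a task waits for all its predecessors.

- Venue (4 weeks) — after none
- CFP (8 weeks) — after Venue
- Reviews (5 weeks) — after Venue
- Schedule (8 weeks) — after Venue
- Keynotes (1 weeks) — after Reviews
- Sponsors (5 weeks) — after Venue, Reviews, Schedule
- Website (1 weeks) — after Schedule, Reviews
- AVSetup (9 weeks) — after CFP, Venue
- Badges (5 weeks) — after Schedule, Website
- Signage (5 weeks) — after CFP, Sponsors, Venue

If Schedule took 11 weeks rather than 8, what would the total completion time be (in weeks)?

25

Baseline: Venue→Schedule→Sponsors→Signage = 4+8+5+5 = 22 → 22 weeks.
Schedule lies on that path, so at 11 weeks the path becomes 25 weeks.
That remains the longest chain; total 25 weeks.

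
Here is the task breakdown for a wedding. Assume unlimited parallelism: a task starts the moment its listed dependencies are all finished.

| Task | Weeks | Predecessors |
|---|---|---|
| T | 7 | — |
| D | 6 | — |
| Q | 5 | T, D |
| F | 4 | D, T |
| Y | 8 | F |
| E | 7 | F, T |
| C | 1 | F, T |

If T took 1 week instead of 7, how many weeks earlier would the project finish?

1

The binding path is T→F→Y = 7+4+8 = 19; finish at 19 weeks.
T lies on that path, so at 1 week the path becomes 13 weeks.
The binding chain switches to D→F→Y = 6+4+8 = 18; finish 18 weeks.
Change in finish: 18 − 19 = -1 weeks.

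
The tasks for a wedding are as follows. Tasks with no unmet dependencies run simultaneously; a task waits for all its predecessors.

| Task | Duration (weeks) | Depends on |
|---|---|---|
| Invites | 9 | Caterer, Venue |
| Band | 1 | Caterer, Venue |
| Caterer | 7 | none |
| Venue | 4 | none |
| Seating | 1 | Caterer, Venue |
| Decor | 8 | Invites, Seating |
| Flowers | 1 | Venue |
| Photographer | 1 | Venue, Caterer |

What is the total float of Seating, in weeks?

8

Critical path: Caterer→Invites→Decor = 7+9+8 = 24, so the finish is 24 weeks.
Seating finishes as early as 8 and must finish by 16.
Slack of Seating = 15 − 7 = 8 weeks.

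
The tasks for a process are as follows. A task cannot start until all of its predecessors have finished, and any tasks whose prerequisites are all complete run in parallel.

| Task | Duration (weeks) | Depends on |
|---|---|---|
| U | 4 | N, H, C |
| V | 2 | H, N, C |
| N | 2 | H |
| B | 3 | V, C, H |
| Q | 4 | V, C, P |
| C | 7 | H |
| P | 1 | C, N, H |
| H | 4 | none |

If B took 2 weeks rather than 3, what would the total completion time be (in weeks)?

As given, the longest chain is H→C→V→Q = 4+7+2+4 = 17, so the finish is 17 weeks.
The longest path through B is only 16 weeks, so B has float 1.
No other chain overtakes it, so the finish is 17 weeks.

17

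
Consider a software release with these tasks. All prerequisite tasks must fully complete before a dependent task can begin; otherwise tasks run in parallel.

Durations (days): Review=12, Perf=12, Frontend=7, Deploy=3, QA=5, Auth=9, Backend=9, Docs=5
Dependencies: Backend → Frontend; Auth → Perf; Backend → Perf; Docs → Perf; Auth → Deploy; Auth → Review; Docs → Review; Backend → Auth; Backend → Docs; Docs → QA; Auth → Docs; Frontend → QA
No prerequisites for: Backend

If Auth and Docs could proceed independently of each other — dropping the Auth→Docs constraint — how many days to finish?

30

With the dependency in place, Backend→Auth→Docs→Review = 9+9+5+12 = 35 sets the finish at 35 days.
Without Auth→Docs, Docs's earliest start moves from 18 to 9.
The longest chain is now Backend→Auth→Review = 9+9+12 = 30, so the project takes 30 days.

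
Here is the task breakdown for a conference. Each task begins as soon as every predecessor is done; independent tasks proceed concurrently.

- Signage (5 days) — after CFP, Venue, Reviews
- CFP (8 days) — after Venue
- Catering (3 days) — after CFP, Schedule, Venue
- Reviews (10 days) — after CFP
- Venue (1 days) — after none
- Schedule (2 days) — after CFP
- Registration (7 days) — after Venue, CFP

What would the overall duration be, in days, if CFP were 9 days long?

Actual critical path: Venue→CFP→Reviews→Signage = 1+8+10+5 = 24 ⇒ 24 days.
CFP lies on that path, so at 9 days the path becomes 25 days.
The critical path is still Venue→CFP→Reviews→Signage; finish is now 25 days.

25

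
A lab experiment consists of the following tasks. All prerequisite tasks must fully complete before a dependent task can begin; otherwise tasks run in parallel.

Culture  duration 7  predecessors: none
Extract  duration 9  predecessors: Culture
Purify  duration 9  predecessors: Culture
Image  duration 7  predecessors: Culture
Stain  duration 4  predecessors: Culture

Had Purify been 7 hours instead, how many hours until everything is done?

16

Baseline: Culture→Purify = 7+9 = 16 → 16 hours.
Since Purify is critical, the -2 change carries straight to that chain (now 14 hours).
New critical path: Culture→Extract = 7+9 = 16 ⇒ 16 hours.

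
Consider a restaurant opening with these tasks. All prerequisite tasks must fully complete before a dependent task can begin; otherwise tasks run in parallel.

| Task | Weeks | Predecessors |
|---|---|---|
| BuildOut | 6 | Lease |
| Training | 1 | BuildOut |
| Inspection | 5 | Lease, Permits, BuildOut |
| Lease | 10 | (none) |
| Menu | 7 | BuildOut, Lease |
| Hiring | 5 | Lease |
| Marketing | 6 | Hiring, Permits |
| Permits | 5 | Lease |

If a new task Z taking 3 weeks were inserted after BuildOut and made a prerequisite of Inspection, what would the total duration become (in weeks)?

24

Originally the plan takes 23 weeks.
With Z inserted, Inspection now waits for max(Lease, Permits, BuildOut, Z).
New critical path: Lease→BuildOut→Z→Inspection = 10+6+3+5 = 24 ⇒ 24 weeks.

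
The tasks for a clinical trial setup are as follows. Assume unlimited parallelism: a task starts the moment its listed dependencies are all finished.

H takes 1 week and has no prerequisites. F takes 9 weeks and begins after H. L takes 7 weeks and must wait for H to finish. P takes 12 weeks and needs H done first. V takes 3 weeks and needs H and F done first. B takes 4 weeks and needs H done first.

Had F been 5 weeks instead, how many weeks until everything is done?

13

Critical path before the change: H→F→V = 1+9+3 = 13 giving 13 weeks.
F lies on that path, so at 5 weeks the path becomes 9 weeks.
Now H→P = 1+12 = 13 is longest, so the finish becomes 13 weeks.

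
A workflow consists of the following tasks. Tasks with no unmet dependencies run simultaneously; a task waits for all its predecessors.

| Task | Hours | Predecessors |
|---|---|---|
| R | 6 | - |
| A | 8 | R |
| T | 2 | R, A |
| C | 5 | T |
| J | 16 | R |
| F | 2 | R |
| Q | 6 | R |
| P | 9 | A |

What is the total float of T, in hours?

The longest chain is R→A→P = 6+8+9 = 23; overall finish 23 hours.
Longest path through T: 21 hours (earliest finish 16, latest finish 18).
So T can slip 18 − 16 = 2 hours.

2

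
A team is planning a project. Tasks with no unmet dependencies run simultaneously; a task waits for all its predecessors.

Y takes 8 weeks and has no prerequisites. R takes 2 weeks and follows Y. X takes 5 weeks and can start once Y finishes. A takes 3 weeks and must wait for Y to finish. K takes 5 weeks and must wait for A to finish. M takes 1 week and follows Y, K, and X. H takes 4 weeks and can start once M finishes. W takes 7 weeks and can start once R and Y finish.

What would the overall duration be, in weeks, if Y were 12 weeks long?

Actual critical path: Y→A→K→M→H = 8+3+5+1+4 = 21 ⇒ 21 weeks.
Y lies on that path, so at 12 weeks the path becomes 25 weeks.
The critical path is still Y→A→K→M→H; finish is now 25 weeks.

25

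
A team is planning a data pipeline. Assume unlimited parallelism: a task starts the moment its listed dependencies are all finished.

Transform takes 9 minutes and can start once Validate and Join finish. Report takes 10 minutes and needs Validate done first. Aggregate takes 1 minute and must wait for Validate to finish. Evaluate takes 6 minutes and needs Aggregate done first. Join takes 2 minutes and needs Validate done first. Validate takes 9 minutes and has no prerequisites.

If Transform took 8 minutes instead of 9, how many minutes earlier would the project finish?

1

Critical path before the change: Validate→Join→Transform = 9+2+9 = 20 giving 20 minutes.
Transform lies on that path, so at 8 minutes the path becomes 19 minutes.
The critical path is still Validate→Join→Transform; finish is now 19 minutes.
Change in finish: 19 − 20 = -1 minutes.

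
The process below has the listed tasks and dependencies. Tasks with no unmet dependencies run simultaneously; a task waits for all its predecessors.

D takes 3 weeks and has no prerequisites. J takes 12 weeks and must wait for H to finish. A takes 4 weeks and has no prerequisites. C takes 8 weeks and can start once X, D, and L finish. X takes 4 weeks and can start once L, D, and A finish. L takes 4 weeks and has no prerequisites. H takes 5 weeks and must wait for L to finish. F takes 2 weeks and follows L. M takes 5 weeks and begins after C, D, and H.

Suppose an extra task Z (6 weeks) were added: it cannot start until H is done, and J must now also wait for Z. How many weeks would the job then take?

Originally the job takes 21 weeks.
With Z inserted, J now waits for max(H, Z).
New critical path: L→H→Z→J = 4+5+6+12 = 27 ⇒ 27 weeks.

27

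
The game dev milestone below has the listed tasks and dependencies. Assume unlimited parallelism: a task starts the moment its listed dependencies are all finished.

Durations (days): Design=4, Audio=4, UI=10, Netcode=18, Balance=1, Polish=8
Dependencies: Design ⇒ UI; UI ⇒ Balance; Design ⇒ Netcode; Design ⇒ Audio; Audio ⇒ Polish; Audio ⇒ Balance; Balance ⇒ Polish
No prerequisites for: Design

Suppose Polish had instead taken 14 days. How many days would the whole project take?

29

The binding path is Design→UI→Balance→Polish = 4+10+1+8 = 23; finish at 23 days.
Polish lies on that path, so at 14 days the path becomes 29 days.
The critical path is still Design→UI→Balance→Polish; finish is now 29 days.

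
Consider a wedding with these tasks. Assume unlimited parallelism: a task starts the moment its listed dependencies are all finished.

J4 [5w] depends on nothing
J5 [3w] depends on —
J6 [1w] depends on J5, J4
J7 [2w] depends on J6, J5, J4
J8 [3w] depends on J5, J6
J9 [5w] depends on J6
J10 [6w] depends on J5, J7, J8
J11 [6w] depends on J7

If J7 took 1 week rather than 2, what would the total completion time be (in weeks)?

Baseline: J4→J6→J8→J10 = 5+1+3+6 = 15 → 15 weeks.
J7 has 1 week of float (longest path through it is 14).
No other chain overtakes it, so the finish is 15 weeks.

15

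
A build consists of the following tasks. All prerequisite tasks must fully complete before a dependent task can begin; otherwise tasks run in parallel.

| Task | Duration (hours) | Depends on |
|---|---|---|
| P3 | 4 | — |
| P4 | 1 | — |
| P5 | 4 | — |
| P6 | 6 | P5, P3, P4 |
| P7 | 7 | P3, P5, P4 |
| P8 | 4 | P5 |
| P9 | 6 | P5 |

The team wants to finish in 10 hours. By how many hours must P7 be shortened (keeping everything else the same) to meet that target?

Current finish: 11 hours; target: 10.
P7 is on every critical path, so each hour cut from P7 cuts the finish by one (this holds down to a finish of 10).
Need 11 − 10 = 1 hour off P7 → P7 becomes 6 hours, finish becomes 10.

1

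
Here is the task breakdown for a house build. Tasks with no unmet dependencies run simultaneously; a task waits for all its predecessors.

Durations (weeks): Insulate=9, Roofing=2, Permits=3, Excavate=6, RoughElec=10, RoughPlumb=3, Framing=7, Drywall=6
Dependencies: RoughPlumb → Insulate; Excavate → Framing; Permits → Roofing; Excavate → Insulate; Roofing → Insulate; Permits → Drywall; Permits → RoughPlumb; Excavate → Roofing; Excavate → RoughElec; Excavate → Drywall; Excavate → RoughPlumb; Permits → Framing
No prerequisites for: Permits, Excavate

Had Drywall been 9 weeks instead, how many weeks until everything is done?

18

Actual critical path: Excavate→RoughPlumb→Insulate = 6+3+9 = 18 ⇒ 18 weeks.
Drywall is off the critical path — its longest chain is 12 weeks, giving 6 of slack.
That remains the longest chain; total 18 weeks.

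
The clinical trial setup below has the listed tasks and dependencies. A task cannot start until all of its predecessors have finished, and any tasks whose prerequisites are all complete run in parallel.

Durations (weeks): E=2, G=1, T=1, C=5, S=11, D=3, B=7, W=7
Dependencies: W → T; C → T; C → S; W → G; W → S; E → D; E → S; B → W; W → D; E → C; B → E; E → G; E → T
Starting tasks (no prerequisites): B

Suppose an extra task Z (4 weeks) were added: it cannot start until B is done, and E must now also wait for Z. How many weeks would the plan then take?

29

Originally the plan takes 25 weeks.
With Z inserted, E now waits for max(B, Z).
New critical path: B→Z→E→C→S = 7+4+2+5+11 = 29 ⇒ 29 weeks.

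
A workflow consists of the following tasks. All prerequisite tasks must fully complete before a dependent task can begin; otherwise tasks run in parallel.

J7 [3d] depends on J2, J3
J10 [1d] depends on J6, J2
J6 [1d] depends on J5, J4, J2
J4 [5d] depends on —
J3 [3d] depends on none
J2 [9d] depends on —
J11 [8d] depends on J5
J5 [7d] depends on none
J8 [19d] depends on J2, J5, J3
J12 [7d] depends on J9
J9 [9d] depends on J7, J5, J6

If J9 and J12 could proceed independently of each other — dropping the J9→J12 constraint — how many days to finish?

28

Before: longest chain J2→J7→J9→J12 = 9+3+9+7 = 28, finish 28.
Without J9→J12, J12's earliest start moves from 21 to 0.
After: J2→J8 = 9+19 = 28 → 28 days.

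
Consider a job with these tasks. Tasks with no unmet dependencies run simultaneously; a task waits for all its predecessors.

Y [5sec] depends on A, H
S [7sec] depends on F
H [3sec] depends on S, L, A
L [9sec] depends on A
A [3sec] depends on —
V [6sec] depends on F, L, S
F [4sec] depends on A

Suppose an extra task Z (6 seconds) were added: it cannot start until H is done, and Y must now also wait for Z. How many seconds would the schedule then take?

28

Originally the schedule takes 22 seconds.
With Z inserted, Y now waits for max(A, H, Z).
New critical path: A→F→S→H→Z→Y = 3+4+7+3+6+5 = 28 ⇒ 28 seconds.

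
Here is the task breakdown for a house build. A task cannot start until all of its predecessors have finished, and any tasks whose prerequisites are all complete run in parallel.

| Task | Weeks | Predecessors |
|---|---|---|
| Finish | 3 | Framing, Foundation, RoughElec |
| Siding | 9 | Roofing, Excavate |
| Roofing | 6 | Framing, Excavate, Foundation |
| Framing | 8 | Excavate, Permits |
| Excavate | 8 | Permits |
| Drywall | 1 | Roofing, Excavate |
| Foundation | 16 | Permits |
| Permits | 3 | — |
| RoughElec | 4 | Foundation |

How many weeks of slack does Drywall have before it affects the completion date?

8

The longest chain is Permits→Excavate→Framing→Roofing→Siding = 3+8+8+6+9 = 34; overall finish 34 weeks.
Drywall finishes as early as 26 and must finish by 34.
Float = 34 − 26 = 8.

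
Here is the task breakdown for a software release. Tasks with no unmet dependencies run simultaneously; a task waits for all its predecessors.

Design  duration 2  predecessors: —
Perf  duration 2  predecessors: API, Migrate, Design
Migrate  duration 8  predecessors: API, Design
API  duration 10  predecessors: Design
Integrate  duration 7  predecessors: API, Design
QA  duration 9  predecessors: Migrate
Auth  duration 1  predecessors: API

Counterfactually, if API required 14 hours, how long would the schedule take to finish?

33

The binding path is Design→API→Migrate→QA = 2+10+8+9 = 29; finish at 29 hours.
Since API is critical, the +4 change carries straight to that chain (now 33 hours).
That remains the longest chain; total 33 hours.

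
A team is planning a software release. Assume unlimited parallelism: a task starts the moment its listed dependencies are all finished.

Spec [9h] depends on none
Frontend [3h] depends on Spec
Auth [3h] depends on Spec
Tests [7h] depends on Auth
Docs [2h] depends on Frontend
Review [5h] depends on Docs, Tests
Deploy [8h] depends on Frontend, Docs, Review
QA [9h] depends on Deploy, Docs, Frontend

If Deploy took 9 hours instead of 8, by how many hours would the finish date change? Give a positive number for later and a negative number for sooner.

1

The binding path is Spec→Auth→Tests→Review→Deploy→QA = 9+3+7+5+8+9 = 41; finish at 41 hours.
Deploy is on the critical path; changing it to 9 makes that path 42 hours.
That remains the longest chain; total 42 hours.
Change in finish: 42 − 41 = +1 hours.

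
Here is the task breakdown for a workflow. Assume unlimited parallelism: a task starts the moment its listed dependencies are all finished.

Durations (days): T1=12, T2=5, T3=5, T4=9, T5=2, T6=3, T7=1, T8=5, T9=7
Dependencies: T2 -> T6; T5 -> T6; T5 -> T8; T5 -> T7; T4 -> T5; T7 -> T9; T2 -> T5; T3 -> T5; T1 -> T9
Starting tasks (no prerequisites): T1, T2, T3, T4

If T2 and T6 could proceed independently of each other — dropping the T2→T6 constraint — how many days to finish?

19

With the dependency in place, T1→T9 = 12+7 = 19 sets the finish at 19 days.
Dropping T2→T6 doesn't change T6's earliest start (11); another predecessor still binds.
New critical path: T1→T9 = 12+7 = 19 ⇒ 19 days.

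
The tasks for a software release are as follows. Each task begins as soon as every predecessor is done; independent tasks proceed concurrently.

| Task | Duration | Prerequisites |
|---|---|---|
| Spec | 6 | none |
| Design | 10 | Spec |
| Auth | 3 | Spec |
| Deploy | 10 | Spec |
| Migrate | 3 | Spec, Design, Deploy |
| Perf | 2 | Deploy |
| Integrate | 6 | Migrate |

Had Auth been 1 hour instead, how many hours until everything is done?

Critical path before the change: Spec→Design→Migrate→Integrate = 6+10+3+6 = 25 giving 25 hours.
Auth has 16 hours of float (longest path through it is 9).
The critical path is still Spec→Design→Migrate→Integrate; finish is now 25 hours.

25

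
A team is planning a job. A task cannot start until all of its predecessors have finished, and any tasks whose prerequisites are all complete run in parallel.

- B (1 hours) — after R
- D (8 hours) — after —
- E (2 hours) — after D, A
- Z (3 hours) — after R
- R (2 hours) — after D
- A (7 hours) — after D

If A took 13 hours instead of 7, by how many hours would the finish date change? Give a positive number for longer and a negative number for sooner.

6

Critical path before the change: D→A→E = 8+7+2 = 17 giving 17 hours.
A lies on that path, so at 13 hours the path becomes 23 hours.
No other chain overtakes it, so the finish is 23 hours.
Change in finish: 23 − 17 = +6 hours.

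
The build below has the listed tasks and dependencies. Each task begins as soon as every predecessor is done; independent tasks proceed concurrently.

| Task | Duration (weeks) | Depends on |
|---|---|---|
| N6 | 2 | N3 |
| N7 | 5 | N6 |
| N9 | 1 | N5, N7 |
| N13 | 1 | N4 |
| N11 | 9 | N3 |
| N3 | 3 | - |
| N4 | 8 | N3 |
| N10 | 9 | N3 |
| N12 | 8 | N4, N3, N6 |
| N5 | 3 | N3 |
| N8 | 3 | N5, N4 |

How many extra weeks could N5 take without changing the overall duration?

N3→N4→N12 = 3+8+8 = 19 sets the makespan at 19 weeks.
N5 finishes as early as 6 and must finish by 16.
Float = 19 − 9 = 10.

10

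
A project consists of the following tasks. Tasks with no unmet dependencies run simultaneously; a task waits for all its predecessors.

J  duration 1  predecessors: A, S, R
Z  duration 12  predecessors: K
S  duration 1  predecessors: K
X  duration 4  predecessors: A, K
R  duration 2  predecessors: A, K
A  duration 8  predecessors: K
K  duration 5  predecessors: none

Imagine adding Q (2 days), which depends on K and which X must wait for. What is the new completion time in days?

17

Originally the job takes 17 days.
With Q inserted, X now waits for max(A, K, Q).
New critical path: K→A→X = 5+8+4 = 17 ⇒ 17 days.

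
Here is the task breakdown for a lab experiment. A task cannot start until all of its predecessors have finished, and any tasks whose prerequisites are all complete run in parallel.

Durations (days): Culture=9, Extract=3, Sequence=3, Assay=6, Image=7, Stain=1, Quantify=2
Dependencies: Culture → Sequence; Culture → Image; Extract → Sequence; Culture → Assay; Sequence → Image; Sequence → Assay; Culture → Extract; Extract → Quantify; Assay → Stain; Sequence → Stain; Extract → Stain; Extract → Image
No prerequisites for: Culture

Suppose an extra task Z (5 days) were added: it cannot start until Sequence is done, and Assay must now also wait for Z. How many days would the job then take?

Originally the job takes 22 days.
With Z inserted, Assay now waits for max(Culture, Sequence, Z).
New critical path: Culture→Extract→Sequence→Z→Assay→Stain = 9+3+3+5+6+1 = 27 ⇒ 27 days.

27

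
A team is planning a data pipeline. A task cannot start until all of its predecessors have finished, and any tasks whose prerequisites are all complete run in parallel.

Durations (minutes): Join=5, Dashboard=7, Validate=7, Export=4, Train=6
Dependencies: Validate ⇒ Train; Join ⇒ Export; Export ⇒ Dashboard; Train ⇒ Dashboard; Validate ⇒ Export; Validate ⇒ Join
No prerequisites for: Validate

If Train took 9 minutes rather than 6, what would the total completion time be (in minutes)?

23

As given, the longest chain is Validate→Join→Export→Dashboard = 7+5+4+7 = 23, so the finish is 23 minutes.
The longest path through Train is only 20 minutes, so Train has float 3.
The critical path is still Validate→Join→Export→Dashboard; finish is now 23 minutes.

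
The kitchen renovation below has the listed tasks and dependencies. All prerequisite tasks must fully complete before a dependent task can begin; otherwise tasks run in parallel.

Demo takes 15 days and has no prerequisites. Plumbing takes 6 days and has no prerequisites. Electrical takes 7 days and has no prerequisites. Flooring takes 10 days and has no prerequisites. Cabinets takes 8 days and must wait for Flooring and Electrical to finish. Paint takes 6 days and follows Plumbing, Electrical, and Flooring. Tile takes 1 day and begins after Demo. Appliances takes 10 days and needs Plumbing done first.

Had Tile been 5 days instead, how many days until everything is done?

20

As given, the longest chain is Flooring→Cabinets = 10+8 = 18, so the finish is 18 days.
Tile has 2 days of float (longest path through it is 16).
Now Demo→Tile = 15+5 = 20 is longest, so the finish becomes 20 days.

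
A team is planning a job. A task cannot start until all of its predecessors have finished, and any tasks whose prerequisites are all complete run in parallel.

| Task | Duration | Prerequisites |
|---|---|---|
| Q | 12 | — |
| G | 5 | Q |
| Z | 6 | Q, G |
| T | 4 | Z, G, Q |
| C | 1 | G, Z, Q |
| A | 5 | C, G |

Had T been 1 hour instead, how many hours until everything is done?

29

Actual critical path: Q→G→Z→C→A = 12+5+6+1+5 = 29 ⇒ 29 hours.
The longest path through T is only 27 hours, so T has float 2.
The critical path is still Q→G→Z→C→A; finish is now 29 hours.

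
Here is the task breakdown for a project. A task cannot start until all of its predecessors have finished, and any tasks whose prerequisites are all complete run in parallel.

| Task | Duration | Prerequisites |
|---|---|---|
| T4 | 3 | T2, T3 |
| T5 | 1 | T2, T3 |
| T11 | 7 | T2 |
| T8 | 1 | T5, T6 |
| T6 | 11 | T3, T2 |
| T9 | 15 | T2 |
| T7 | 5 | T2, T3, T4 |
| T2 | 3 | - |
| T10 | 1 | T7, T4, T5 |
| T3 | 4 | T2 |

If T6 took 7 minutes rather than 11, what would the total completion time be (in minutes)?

Actual critical path: T2→T3→T6→T8 = 3+4+11+1 = 19 ⇒ 19 minutes.
T6 lies on that path, so at 7 minutes the path becomes 15 minutes.
New critical path: T2→T9 = 3+15 = 18 ⇒ 18 minutes.

18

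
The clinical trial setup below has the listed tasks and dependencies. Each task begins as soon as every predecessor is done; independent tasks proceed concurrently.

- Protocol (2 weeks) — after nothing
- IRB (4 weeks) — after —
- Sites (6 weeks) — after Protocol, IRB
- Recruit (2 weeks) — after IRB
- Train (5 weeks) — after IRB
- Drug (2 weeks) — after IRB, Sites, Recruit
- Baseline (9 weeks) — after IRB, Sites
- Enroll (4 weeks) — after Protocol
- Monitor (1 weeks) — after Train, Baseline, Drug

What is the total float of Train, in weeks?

Critical path: IRB→Sites→Baseline→Monitor = 4+6+9+1 = 20, so the finish is 20 weeks.
Longest path through Train: 10 weeks (earliest finish 9, latest finish 19).
Float = 20 − 10 = 10.

10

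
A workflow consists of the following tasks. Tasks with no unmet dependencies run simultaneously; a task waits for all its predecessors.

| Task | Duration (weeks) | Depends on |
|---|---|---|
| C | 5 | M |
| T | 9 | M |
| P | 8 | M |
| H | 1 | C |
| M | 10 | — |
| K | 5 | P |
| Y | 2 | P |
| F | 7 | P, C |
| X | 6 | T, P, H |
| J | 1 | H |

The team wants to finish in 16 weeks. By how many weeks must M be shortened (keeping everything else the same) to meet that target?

Current finish: 25 weeks; target: 16.
M is on every critical path, so each week cut from M cuts the finish by one (this holds down to a finish of 16).
Need 25 − 16 = 9 weeks off M → M becomes 1 week, finish becomes 16.

9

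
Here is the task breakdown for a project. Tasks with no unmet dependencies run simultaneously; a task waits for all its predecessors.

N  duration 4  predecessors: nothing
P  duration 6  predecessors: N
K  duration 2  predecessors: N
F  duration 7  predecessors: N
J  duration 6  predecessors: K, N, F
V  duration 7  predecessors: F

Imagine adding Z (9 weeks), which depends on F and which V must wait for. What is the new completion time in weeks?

27

Originally the project takes 18 weeks.
With Z inserted, V now waits for max(F, Z).
New critical path: N→F→Z→V = 4+7+9+7 = 27 ⇒ 27 weeks.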